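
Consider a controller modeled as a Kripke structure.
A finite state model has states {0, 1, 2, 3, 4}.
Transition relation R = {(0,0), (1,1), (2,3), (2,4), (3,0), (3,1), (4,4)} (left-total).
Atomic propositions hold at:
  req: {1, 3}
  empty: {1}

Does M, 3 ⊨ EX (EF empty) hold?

EF empty: least fixpoint, start Z0 = {1}, add states with some successor in Z. Z1 = {1, 3}; Z2 = {1, 2, 3}; fixed.
Sat(EF empty) = {1, 2, 3}
Sat(EX (EF empty)) = {s : some successor in {1, 2, 3}} = {1, 2, 3}
3 ∈ Sat(EX (EF empty)) = {1, 2, 3}, so the formula holds at 3.

Yes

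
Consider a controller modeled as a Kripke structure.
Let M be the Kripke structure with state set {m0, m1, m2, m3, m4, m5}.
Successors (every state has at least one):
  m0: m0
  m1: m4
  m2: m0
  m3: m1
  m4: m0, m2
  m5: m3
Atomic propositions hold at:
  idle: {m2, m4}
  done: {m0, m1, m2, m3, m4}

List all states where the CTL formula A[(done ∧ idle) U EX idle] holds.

Sat(done ∧ idle) = {m2, m4}
Sat(EX idle) = {s : some successor in {m2, m4}} = {m1, m4}
A[(done ∧ idle) U EX idle]: least fixpoint, start Z0 = Sat(EX idle) = {m1, m4}, add states in Sat(done ∧ idle) with every successor in Z. Already a fixed point.
Sat(A[(done ∧ idle) U EX idle]) = {m1, m4}

{m1, m4}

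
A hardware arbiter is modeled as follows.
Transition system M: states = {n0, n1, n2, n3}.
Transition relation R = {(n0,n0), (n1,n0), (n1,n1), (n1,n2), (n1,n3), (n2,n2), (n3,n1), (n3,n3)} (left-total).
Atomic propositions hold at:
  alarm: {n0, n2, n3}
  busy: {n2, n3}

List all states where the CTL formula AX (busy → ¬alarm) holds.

{n0}

Sat(¬alarm) = {n1}
Sat(busy → ¬alarm) = {n0, n1}
Sat(AX (busy → ¬alarm)) = {s : every successor in {n0, n1}} = {n0}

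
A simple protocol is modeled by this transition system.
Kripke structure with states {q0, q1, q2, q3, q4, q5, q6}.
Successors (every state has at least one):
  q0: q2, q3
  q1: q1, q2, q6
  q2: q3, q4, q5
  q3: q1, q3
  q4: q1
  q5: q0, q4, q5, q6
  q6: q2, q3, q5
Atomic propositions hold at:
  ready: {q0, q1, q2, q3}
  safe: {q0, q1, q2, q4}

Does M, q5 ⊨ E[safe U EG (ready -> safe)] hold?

Yes

Sat(ready -> safe) = {q0, q1, q2, q4, q5, q6}
EG (ready -> safe): greatest fixpoint, start Z0 = {q0, q1, q2, q4, q5, q6}, keep only states in Sat with some successor in Z. Already a fixed point.
Sat(EG (ready -> safe)) = {q0, q1, q2, q4, q5, q6}
E[safe U EG (ready -> safe)]: least fixpoint, start Z0 = Sat(EG (ready -> safe)) = {q0, q1, q2, q4, q5, q6}, add states in Sat(safe) with some successor in Z. Already a fixed point.
Sat(E[safe U EG (ready -> safe)]) = {q0, q1, q2, q4, q5, q6}
q5 ∈ Sat(E[safe U EG (ready -> safe)]) = {q0, q1, q2, q4, q5, q6}, so the formula holds at q5.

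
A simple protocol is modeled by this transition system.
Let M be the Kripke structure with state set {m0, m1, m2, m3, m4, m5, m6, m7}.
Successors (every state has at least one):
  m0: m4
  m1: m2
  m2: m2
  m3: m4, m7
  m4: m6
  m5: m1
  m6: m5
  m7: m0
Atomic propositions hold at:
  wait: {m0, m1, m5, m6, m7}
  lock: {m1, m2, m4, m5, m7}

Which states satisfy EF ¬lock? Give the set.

{m0, m3, m4, m6, m7}

Sat(¬lock) = {m0, m3, m6}
EF ¬lock: least fixpoint, start Z0 = {m0, m3, m6}, add states with some successor in Z. Z1 = {m0, m3, m4, m6, m7}; fixed.
Sat(EF ¬lock) = {m0, m3, m4, m6, m7}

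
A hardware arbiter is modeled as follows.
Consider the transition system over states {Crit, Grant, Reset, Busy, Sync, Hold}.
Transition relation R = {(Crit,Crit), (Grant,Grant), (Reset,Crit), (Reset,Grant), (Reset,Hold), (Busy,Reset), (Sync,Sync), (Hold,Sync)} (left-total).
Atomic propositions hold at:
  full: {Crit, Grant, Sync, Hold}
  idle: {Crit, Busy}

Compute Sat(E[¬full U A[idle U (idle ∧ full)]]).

Sat(¬full) = {Reset, Busy}
Sat(idle ∧ full) = {Crit}
A[idle U (idle ∧ full)]: least fixpoint, start Z0 = Sat((idle ∧ full)) = {Crit}, add states in Sat(idle) with every successor in Z. Already a fixed point.
Sat(A[idle U (idle ∧ full)]) = {Crit}
E[¬full U A[idle U (idle ∧ full)]]: least fixpoint, start Z0 = Sat(A[idle U (idle ∧ full)]) = {Crit}, add states in Sat(¬full) with some successor in Z. Z1 = {Crit, Reset}; Z2 = {Crit, Reset, Busy}; fixed.
Sat(E[¬full U A[idle U (idle ∧ full)]]) = {Crit, Reset, Busy}

{Crit, Reset, Busy}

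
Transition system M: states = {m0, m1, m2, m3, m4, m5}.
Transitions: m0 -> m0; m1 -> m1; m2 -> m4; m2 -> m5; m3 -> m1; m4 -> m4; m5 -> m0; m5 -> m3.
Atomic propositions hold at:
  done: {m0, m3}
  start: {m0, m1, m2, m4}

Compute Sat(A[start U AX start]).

{m0, m1, m3, m4}

Sat(AX start) = {s : every successor in {m0, m1, m2, m4}} = {m0, m1, m3, m4}
A[start U AX start]: least fixpoint, start Z0 = Sat(AX start) = {m0, m1, m3, m4}, add states in Sat(start) with every successor in Z. Already a fixed point.
Sat(A[start U AX start]) = {m0, m1, m3, m4}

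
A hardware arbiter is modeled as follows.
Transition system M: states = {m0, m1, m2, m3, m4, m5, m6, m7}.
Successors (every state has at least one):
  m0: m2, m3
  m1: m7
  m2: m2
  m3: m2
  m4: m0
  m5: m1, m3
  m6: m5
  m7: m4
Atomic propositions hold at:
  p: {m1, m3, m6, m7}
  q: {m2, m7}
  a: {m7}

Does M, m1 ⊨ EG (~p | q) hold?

No

Sat(~p) = {m0, m2, m4, m5}
Sat(~p | q) = {m0, m2, m4, m5, m7}
EG (~p | q): greatest fixpoint, start Z0 = {m0, m2, m4, m5, m7}, keep only states in Sat with some successor in Z. Z1 = {m0, m2, m4, m7}; fixed.
Sat(EG (~p | q)) = {m0, m2, m4, m7}
m1 ∉ Sat(EG (~p | q)) = {m0, m2, m4, m7}, so the formula does not hold at m1.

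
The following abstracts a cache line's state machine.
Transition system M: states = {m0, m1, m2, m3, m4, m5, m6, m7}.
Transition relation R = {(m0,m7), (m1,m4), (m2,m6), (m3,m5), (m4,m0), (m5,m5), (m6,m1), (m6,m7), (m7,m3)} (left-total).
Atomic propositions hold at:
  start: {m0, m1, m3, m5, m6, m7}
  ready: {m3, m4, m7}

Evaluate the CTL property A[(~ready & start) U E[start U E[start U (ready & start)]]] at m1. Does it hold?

No

Sat(~ready) = {m0, m1, m2, m5, m6}
Sat(~ready & start) = {m0, m1, m5, m6}
Sat(ready & start) = {m3, m7}
E[start U (ready & start)]: least fixpoint, start Z0 = Sat((ready & start)) = {m3, m7}, add states in Sat(start) with some successor in Z. Z1 = {m0, m3, m6, m7}; fixed.
Sat(E[start U (ready & start)]) = {m0, m3, m6, m7}
E[start U E[start U (ready & start)]]: least fixpoint, start Z0 = Sat(E[start U (ready & start)]) = {m0, m3, m6, m7}, add states in Sat(start) with some successor in Z. Already a fixed point.
Sat(E[start U E[start U (ready & start)]]) = {m0, m3, m6, m7}
A[(~ready & start) U E[start U E[start U (ready & start)]]]: least fixpoint, start Z0 = Sat(E[start U E[start U (ready & start)]]) = {m0, m3, m6, m7}, add states in Sat(~ready & start) with every successor in Z. Already a fixed point.
Sat(A[(~ready & start) U E[start U E[start U (ready & start)]]]) = {m0, m3, m6, m7}
m1 ∉ Sat(A[(~ready & start) U E[start U E[start U (ready & start)]]]) = {m0, m3, m6, m7}, so the formula does not hold at m1.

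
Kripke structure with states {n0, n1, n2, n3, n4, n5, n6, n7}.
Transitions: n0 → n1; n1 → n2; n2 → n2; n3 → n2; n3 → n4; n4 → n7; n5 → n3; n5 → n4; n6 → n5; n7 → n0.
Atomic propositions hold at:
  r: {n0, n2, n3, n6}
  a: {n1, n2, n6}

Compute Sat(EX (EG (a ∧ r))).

Sat(a ∧ r) = {n2, n6}
EG (a ∧ r): greatest fixpoint, start Z0 = {n2, n6}, keep only states in Sat with some successor in Z. Z1 = {n2}; fixed.
Sat(EG (a ∧ r)) = {n2}
Sat(EX (EG (a ∧ r))) = {s : some successor in {n2}} = {n1, n2, n3}

{n1, n2, n3}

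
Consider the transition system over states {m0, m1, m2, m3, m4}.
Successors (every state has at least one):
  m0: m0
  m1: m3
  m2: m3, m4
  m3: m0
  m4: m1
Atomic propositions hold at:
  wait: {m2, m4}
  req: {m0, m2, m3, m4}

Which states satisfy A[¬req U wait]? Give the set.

{m2, m4}

Sat(¬req) = {m1}
A[¬req U wait]: least fixpoint, start Z0 = Sat(wait) = {m2, m4}, add states in Sat(¬req) with every successor in Z. Already a fixed point.
Sat(A[¬req U wait]) = {m2, m4}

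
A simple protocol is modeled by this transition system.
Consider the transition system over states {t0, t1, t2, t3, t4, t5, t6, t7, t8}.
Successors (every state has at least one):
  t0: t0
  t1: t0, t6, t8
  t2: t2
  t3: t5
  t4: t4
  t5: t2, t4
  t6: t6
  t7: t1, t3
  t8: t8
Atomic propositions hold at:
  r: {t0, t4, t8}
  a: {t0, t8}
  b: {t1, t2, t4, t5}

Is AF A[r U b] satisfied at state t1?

A[r U b]: least fixpoint, start Z0 = Sat(b) = {t1, t2, t4, t5}, add states in Sat(r) with every successor in Z. Already a fixed point.
Sat(A[r U b]) = {t1, t2, t4, t5}
AF A[r U b]: least fixpoint, start Z0 = {t1, t2, t4, t5}, add states with every successor in Z. Z1 = {t1, t2, t3, t4, t5}; Z2 = {t1, t2, t3, t4, t5, t7}; fixed.
Sat(AF A[r U b]) = {t1, t2, t3, t4, t5, t7}
t1 ∈ Sat(AF A[r U b]) = {t1, t2, t3, t4, t5, t7}, so the formula holds at t1.

Yes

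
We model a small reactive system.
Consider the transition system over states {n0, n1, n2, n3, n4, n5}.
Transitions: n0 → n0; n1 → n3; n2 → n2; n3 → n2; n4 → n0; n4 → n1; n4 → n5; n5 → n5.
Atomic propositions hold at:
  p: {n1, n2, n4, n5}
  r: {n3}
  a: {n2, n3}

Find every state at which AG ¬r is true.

{n0, n2, n5}

Sat(¬r) = {n0, n1, n2, n4, n5}
AG ¬r: greatest fixpoint, start Z0 = {n0, n1, n2, n4, n5}, keep only states in Sat with every successor in Z. Z1 = {n0, n2, n4, n5}; Z2 = {n0, n2, n5}; fixed.
Sat(AG ¬r) = {n0, n2, n5}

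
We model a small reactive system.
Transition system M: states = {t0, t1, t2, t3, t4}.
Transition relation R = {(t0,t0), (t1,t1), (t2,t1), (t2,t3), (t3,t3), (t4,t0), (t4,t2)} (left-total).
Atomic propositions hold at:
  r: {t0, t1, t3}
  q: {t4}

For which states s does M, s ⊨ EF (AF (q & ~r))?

Sat(~r) = {t2, t4}
Sat(q & ~r) = {t4}
AF (q & ~r): least fixpoint, start Z0 = {t4}, add states with every successor in Z. Already a fixed point.
Sat(AF (q & ~r)) = {t4}
EF (AF (q & ~r)): least fixpoint, start Z0 = {t4}, add states with some successor in Z. Already a fixed point.
Sat(EF (AF (q & ~r))) = {t4}

{t4}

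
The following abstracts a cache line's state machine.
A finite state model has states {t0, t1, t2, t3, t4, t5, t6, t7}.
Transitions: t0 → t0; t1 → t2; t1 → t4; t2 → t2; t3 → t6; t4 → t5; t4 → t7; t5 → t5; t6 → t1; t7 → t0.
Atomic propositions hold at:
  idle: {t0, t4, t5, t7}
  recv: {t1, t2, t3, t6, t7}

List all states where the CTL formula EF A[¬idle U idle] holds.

Sat(¬idle) = {t1, t2, t3, t6}
A[¬idle U idle]: least fixpoint, start Z0 = Sat(idle) = {t0, t4, t5, t7}, add states in Sat(¬idle) with every successor in Z. Already a fixed point.
Sat(A[¬idle U idle]) = {t0, t4, t5, t7}
EF A[¬idle U idle]: least fixpoint, start Z0 = {t0, t4, t5, t7}, add states with some successor in Z. Z1 = {t0, t1, t4, t5, t7}; Z2 = {t0, t1, t4, t5, t6, t7}; Z3 = {t0, t1, t3, t4, t5, t6, t7}; fixed.
Sat(EF A[¬idle U idle]) = {t0, t1, t3, t4, t5, t6, t7}

{t0, t1, t3, t4, t5, t6, t7}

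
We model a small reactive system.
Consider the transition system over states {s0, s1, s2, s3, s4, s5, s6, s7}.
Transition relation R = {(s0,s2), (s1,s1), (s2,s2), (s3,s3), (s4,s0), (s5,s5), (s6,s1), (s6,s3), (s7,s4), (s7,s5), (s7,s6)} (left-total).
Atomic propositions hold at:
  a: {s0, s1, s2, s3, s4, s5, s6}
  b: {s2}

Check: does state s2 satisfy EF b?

Yes

EF b: least fixpoint, start Z0 = {s2}, add states with some successor in Z. Z1 = {s0, s2}; Z2 = {s0, s2, s4}; Z3 = {s0, s2, s4, s7}; fixed.
Sat(EF b) = {s0, s2, s4, s7}
s2 ∈ Sat(EF b) = {s0, s2, s4, s7}, so the formula holds at s2.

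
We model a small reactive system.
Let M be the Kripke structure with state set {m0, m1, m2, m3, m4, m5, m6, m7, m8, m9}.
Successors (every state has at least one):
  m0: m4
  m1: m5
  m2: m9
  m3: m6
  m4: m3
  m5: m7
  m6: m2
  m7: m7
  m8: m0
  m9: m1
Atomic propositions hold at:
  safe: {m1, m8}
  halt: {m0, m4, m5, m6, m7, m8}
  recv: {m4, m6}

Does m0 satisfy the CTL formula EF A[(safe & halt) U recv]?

Sat(safe & halt) = {m8}
A[(safe & halt) U recv]: least fixpoint, start Z0 = Sat(recv) = {m4, m6}, add states in Sat(safe & halt) with every successor in Z. Already a fixed point.
Sat(A[(safe & halt) U recv]) = {m4, m6}
EF A[(safe & halt) U recv]: least fixpoint, start Z0 = {m4, m6}, add states with some successor in Z. Z1 = {m0, m3, m4, m6}; Z2 = {m0, m3, m4, m6, m8}; fixed.
Sat(EF A[(safe & halt) U recv]) = {m0, m3, m4, m6, m8}
m0 ∈ Sat(EF A[(safe & halt) U recv]) = {m0, m3, m4, m6, m8}, so the formula holds at m0.

Yes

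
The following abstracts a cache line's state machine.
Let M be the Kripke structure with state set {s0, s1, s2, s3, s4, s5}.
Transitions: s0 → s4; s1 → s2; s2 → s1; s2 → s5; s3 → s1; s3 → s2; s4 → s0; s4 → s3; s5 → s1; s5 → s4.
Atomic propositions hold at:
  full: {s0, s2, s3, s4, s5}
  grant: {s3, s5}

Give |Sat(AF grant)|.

AF grant: least fixpoint, start Z0 = {s3, s5}, add states with every successor in Z. Already a fixed point.
Sat(AF grant) = {s3, s5}
|Sat(AF grant)| = |{s3, s5}| = 2.

2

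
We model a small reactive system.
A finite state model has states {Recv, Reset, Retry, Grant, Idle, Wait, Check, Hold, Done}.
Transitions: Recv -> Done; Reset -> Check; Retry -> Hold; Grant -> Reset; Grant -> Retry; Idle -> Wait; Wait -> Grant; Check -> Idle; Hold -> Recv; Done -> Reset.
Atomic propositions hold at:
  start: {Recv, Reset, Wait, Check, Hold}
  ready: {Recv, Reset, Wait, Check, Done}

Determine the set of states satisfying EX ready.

Sat(EX ready) = {s : some successor in {Recv, Reset, Wait, Check, Done}} = {Recv, Reset, Grant, Idle, Hold, Done}

{Recv, Reset, Grant, Idle, Hold, Done}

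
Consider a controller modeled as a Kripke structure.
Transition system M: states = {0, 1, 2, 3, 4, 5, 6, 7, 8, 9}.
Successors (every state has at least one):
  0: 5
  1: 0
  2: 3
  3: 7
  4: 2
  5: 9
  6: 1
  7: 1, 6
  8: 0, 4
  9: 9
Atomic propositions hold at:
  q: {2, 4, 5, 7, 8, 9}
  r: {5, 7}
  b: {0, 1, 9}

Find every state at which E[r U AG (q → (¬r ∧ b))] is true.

Sat(¬r) = {0, 1, 2, 3, 4, 6, 8, 9}
Sat(¬r ∧ b) = {0, 1, 9}
Sat(q → (¬r ∧ b)) = {0, 1, 3, 6, 9}
AG (q → (¬r ∧ b)): greatest fixpoint, start Z0 = {0, 1, 3, 6, 9}, keep only states in Sat with every successor in Z. Z1 = {1, 6, 9}; Z2 = {6, 9}; Z3 = {9}; fixed.
Sat(AG (q → (¬r ∧ b))) = {9}
E[r U AG (q → (¬r ∧ b))]: least fixpoint, start Z0 = Sat(AG (q → (¬r ∧ b))) = {9}, add states in Sat(r) with some successor in Z. Z1 = {5, 9}; fixed.
Sat(E[r U AG (q → (¬r ∧ b))]) = {5, 9}

{5, 9}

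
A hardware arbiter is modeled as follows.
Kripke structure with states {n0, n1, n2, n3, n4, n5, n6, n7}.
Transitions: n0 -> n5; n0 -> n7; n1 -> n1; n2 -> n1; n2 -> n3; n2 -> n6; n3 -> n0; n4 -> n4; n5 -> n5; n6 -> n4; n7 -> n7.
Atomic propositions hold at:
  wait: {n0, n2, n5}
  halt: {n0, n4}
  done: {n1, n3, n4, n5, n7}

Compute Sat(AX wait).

Sat(AX wait) = {s : every successor in {n0, n2, n5}} = {n3, n5}

{n3, n5}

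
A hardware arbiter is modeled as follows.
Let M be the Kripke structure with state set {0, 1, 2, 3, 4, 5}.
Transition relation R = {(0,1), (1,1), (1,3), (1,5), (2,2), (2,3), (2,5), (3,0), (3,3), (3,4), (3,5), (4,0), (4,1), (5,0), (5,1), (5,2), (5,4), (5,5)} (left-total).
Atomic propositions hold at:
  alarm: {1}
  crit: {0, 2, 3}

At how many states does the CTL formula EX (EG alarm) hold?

4

EG alarm: greatest fixpoint, start Z0 = {1}, keep only states in Sat with some successor in Z. Already a fixed point.
Sat(EG alarm) = {1}
Sat(EX (EG alarm)) = {s : some successor in {1}} = {0, 1, 4, 5}
|Sat(EX (EG alarm))| = |{0, 1, 4, 5}| = 4.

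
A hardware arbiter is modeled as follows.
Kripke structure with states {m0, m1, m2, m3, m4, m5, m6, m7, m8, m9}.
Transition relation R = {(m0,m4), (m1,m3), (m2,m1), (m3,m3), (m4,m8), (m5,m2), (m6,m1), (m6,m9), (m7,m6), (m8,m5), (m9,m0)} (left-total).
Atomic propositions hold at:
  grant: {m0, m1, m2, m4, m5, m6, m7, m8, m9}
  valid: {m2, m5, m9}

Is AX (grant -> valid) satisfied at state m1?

Sat(grant -> valid) = {m2, m3, m5, m9}
Sat(AX (grant -> valid)) = {s : every successor in {m2, m3, m5, m9}} = {m1, m3, m5, m8}
m1 ∈ Sat(AX (grant -> valid)) = {m1, m3, m5, m8}, so the formula holds at m1.

Yes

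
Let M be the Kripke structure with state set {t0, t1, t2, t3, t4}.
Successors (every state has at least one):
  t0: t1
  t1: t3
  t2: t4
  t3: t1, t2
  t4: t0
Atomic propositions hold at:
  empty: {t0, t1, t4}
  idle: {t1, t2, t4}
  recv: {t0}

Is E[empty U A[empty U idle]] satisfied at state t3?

No

A[empty U idle]: least fixpoint, start Z0 = Sat(idle) = {t1, t2, t4}, add states in Sat(empty) with every successor in Z. Z1 = {t0, t1, t2, t4}; fixed.
Sat(A[empty U idle]) = {t0, t1, t2, t4}
E[empty U A[empty U idle]]: least fixpoint, start Z0 = Sat(A[empty U idle]) = {t0, t1, t2, t4}, add states in Sat(empty) with some successor in Z. Already a fixed point.
Sat(E[empty U A[empty U idle]]) = {t0, t1, t2, t4}
t3 ∉ Sat(E[empty U A[empty U idle]]) = {t0, t1, t2, t4}, so the formula does not hold at t3.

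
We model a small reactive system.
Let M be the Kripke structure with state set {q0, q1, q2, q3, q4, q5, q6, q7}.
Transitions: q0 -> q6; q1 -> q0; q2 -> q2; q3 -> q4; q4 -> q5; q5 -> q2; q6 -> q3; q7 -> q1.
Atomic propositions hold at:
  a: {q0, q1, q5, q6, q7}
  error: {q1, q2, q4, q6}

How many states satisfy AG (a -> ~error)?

4

Sat(~error) = {q0, q3, q5, q7}
Sat(a -> ~error) = {q0, q2, q3, q4, q5, q7}
AG (a -> ~error): greatest fixpoint, start Z0 = {q0, q2, q3, q4, q5, q7}, keep only states in Sat with every successor in Z. Z1 = {q2, q3, q4, q5}; fixed.
Sat(AG (a -> ~error)) = {q2, q3, q4, q5}
|Sat(AG (a -> ~error))| = |{q2, q3, q4, q5}| = 4.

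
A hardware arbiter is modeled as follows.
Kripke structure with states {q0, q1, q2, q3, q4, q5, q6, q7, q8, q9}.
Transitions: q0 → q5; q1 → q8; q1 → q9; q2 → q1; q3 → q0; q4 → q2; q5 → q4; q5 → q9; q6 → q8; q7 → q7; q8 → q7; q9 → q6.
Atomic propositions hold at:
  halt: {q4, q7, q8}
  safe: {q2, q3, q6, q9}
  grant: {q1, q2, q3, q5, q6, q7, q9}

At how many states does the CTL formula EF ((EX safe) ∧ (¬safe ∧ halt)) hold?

4

Sat(EX safe) = {s : some successor in {q2, q3, q6, q9}} = {q1, q4, q5, q9}
Sat(¬safe) = {q0, q1, q4, q5, q7, q8}
Sat(¬safe ∧ halt) = {q4, q7, q8}
Sat((EX safe) ∧ (¬safe ∧ halt)) = {q4}
EF ((EX safe) ∧ (¬safe ∧ halt)): least fixpoint, start Z0 = {q4}, add states with some successor in Z. Z1 = {q4, q5}; Z2 = {q0, q4, q5}; Z3 = {q0, q3, q4, q5}; fixed.
Sat(EF ((EX safe) ∧ (¬safe ∧ halt))) = {q0, q3, q4, q5}
|Sat(EF ((EX safe) ∧ (¬safe ∧ halt)))| = |{q0, q3, q4, q5}| = 4.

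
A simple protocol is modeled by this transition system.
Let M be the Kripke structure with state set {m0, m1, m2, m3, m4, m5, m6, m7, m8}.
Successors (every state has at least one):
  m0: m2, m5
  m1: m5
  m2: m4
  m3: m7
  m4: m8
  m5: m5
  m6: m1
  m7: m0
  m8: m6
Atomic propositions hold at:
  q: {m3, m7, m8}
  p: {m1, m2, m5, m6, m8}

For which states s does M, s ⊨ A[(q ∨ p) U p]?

Sat(q ∨ p) = {m1, m2, m3, m5, m6, m7, m8}
A[(q ∨ p) U p]: least fixpoint, start Z0 = Sat(p) = {m1, m2, m5, m6, m8}, add states in Sat(q ∨ p) with every successor in Z. Already a fixed point.
Sat(A[(q ∨ p) U p]) = {m1, m2, m5, m6, m8}

{m1, m2, m5, m6, m8}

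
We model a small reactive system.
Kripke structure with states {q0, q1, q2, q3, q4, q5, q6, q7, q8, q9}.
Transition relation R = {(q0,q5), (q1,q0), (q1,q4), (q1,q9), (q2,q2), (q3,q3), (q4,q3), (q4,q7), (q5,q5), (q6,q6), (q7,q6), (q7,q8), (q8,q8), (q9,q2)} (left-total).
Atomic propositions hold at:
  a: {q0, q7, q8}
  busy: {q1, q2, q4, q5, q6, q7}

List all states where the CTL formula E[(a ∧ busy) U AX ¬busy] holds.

Sat(a ∧ busy) = {q7}
Sat(¬busy) = {q0, q3, q8, q9}
Sat(AX ¬busy) = {s : every successor in {q0, q3, q8, q9}} = {q3, q8}
E[(a ∧ busy) U AX ¬busy]: least fixpoint, start Z0 = Sat(AX ¬busy) = {q3, q8}, add states in Sat(a ∧ busy) with some successor in Z. Z1 = {q3, q7, q8}; fixed.
Sat(E[(a ∧ busy) U AX ¬busy]) = {q3, q7, q8}

{q3, q7, q8}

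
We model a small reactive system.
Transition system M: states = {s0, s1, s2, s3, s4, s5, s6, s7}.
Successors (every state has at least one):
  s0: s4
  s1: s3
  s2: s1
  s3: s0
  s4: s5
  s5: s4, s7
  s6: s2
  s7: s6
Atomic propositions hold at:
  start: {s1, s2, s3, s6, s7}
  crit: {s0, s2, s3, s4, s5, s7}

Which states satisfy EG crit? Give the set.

{s0, s3, s4, s5}

EG crit: greatest fixpoint, start Z0 = {s0, s2, s3, s4, s5, s7}, keep only states in Sat with some successor in Z. Z1 = {s0, s3, s4, s5}; fixed.
Sat(EG crit) = {s0, s3, s4, s5}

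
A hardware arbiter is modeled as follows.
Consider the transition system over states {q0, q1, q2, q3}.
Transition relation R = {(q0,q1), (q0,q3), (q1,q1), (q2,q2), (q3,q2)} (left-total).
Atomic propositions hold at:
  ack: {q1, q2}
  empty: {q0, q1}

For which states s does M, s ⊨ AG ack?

AG ack: greatest fixpoint, start Z0 = {q1, q2}, keep only states in Sat with every successor in Z. Already a fixed point.
Sat(AG ack) = {q1, q2}

{q1, q2}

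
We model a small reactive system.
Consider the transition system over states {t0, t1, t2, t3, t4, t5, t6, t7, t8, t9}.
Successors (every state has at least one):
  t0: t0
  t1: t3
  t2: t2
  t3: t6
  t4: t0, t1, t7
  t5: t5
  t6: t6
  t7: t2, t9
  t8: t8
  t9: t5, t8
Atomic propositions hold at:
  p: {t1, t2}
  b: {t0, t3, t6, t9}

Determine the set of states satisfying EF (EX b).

Sat(EX b) = {s : some successor in {t0, t3, t6, t9}} = {t0, t1, t3, t4, t6, t7}
EF (EX b): least fixpoint, start Z0 = {t0, t1, t3, t4, t6, t7}, add states with some successor in Z. Already a fixed point.
Sat(EF (EX b)) = {t0, t1, t3, t4, t6, t7}

{t0, t1, t3, t4, t6, t7}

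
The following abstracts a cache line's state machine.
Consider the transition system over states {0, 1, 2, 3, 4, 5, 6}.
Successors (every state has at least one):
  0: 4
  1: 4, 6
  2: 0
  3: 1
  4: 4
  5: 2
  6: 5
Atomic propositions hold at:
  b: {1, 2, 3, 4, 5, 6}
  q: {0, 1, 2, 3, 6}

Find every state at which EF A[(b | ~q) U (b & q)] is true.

Sat(~q) = {4, 5}
Sat(b | ~q) = {1, 2, 3, 4, 5, 6}
Sat(b & q) = {1, 2, 3, 6}
A[(b | ~q) U (b & q)]: least fixpoint, start Z0 = Sat((b & q)) = {1, 2, 3, 6}, add states in Sat(b | ~q) with every successor in Z. Z1 = {1, 2, 3, 5, 6}; fixed.
Sat(A[(b | ~q) U (b & q)]) = {1, 2, 3, 5, 6}
EF A[(b | ~q) U (b & q)]: least fixpoint, start Z0 = {1, 2, 3, 5, 6}, add states with some successor in Z. Already a fixed point.
Sat(EF A[(b | ~q) U (b & q)]) = {1, 2, 3, 5, 6}

{1, 2, 3, 5, 6}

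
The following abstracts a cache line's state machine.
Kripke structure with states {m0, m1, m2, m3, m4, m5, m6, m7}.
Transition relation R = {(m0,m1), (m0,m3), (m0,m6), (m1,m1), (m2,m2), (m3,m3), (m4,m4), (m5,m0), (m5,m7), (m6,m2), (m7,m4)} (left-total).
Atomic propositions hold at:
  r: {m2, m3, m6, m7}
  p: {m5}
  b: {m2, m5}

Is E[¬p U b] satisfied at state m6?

Sat(¬p) = {m0, m1, m2, m3, m4, m6, m7}
E[¬p U b]: least fixpoint, start Z0 = Sat(b) = {m2, m5}, add states in Sat(¬p) with some successor in Z. Z1 = {m2, m5, m6}; Z2 = {m0, m2, m5, m6}; fixed.
Sat(E[¬p U b]) = {m0, m2, m5, m6}
m6 ∈ Sat(E[¬p U b]) = {m0, m2, m5, m6}, so the formula holds at m6.

Yes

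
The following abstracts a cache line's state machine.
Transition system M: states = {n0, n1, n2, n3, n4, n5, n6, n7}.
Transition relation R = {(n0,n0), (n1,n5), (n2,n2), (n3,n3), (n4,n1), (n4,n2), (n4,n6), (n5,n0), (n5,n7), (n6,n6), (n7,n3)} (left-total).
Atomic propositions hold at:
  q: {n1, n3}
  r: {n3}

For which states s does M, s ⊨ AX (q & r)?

Sat(q & r) = {n3}
Sat(AX (q & r)) = {s : every successor in {n3}} = {n3, n7}

{n3, n7}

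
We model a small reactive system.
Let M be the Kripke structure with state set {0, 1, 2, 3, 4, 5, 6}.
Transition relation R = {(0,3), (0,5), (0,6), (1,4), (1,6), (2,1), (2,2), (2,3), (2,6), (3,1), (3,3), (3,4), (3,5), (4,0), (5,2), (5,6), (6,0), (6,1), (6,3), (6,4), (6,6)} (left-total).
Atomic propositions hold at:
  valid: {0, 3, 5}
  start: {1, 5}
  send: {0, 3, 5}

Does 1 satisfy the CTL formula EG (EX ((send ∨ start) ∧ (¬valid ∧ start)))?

No

Sat(send ∨ start) = {0, 1, 3, 5}
Sat(¬valid) = {1, 2, 4, 6}
Sat(¬valid ∧ start) = {1}
Sat((send ∨ start) ∧ (¬valid ∧ start)) = {1}
Sat(EX ((send ∨ start) ∧ (¬valid ∧ start))) = {s : some successor in {1}} = {2, 3, 6}
EG (EX ((send ∨ start) ∧ (¬valid ∧ start))): greatest fixpoint, start Z0 = {2, 3, 6}, keep only states in Sat with some successor in Z. Already a fixed point.
Sat(EG (EX ((send ∨ start) ∧ (¬valid ∧ start)))) = {2, 3, 6}
1 ∉ Sat(EG (EX ((send ∨ start) ∧ (¬valid ∧ start)))) = {2, 3, 6}, so the formula does not hold at 1.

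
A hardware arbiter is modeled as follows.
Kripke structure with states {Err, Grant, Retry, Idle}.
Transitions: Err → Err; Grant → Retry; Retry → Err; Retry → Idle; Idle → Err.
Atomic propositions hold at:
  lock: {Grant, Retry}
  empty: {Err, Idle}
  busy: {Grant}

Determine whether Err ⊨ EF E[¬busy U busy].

Sat(¬busy) = {Err, Retry, Idle}
E[¬busy U busy]: least fixpoint, start Z0 = Sat(busy) = {Grant}, add states in Sat(¬busy) with some successor in Z. Already a fixed point.
Sat(E[¬busy U busy]) = {Grant}
EF E[¬busy U busy]: least fixpoint, start Z0 = {Grant}, add states with some successor in Z. Already a fixed point.
Sat(EF E[¬busy U busy]) = {Grant}
Err ∉ Sat(EF E[¬busy U busy]) = {Grant}, so the formula does not hold at Err.

No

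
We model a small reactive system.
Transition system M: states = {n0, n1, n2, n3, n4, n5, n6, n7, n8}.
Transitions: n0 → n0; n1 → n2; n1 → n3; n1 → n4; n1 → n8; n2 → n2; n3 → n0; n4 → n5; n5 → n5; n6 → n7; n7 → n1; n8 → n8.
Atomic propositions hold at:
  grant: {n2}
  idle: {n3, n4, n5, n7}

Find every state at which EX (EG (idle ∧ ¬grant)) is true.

Sat(¬grant) = {n0, n1, n3, n4, n5, n6, n7, n8}
Sat(idle ∧ ¬grant) = {n3, n4, n5, n7}
EG (idle ∧ ¬grant): greatest fixpoint, start Z0 = {n3, n4, n5, n7}, keep only states in Sat with some successor in Z. Z1 = {n4, n5}; fixed.
Sat(EG (idle ∧ ¬grant)) = {n4, n5}
Sat(EX (EG (idle ∧ ¬grant))) = {s : some successor in {n4, n5}} = {n1, n4, n5}

{n1, n4, n5}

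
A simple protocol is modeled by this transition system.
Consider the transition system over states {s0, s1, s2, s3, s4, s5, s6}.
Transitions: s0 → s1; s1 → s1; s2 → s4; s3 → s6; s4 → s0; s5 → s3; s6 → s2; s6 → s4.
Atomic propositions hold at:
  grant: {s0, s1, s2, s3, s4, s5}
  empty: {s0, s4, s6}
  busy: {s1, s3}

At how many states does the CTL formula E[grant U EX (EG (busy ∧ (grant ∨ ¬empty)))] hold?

4

Sat(¬empty) = {s1, s2, s3, s5}
Sat(grant ∨ ¬empty) = {s0, s1, s2, s3, s4, s5}
Sat(busy ∧ (grant ∨ ¬empty)) = {s1, s3}
EG (busy ∧ (grant ∨ ¬empty)): greatest fixpoint, start Z0 = {s1, s3}, keep only states in Sat with some successor in Z. Z1 = {s1}; fixed.
Sat(EG (busy ∧ (grant ∨ ¬empty))) = {s1}
Sat(EX (EG (busy ∧ (grant ∨ ¬empty)))) = {s : some successor in {s1}} = {s0, s1}
E[grant U EX (EG (busy ∧ (grant ∨ ¬empty)))]: least fixpoint, start Z0 = Sat(EX (EG (busy ∧ (grant ∨ ¬empty)))) = {s0, s1}, add states in Sat(grant) with some successor in Z. Z1 = {s0, s1, s4}; Z2 = {s0, s1, s2, s4}; fixed.
Sat(E[grant U EX (EG (busy ∧ (grant ∨ ¬empty)))]) = {s0, s1, s2, s4}
|Sat(E[grant U EX (EG (busy ∧ (grant ∨ ¬empty)))])| = |{s0, s1, s2, s4}| = 4.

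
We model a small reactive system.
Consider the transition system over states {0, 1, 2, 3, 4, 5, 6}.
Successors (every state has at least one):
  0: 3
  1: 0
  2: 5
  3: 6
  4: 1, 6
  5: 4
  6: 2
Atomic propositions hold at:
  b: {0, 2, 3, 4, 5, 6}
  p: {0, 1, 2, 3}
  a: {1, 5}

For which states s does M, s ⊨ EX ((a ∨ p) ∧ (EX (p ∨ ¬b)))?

{1, 4}

Sat(a ∨ p) = {0, 1, 2, 3, 5}
Sat(¬b) = {1}
Sat(p ∨ ¬b) = {0, 1, 2, 3}
Sat(EX (p ∨ ¬b)) = {s : some successor in {0, 1, 2, 3}} = {0, 1, 4, 6}
Sat((a ∨ p) ∧ (EX (p ∨ ¬b))) = {0, 1}
Sat(EX ((a ∨ p) ∧ (EX (p ∨ ¬b)))) = {s : some successor in {0, 1}} = {1, 4}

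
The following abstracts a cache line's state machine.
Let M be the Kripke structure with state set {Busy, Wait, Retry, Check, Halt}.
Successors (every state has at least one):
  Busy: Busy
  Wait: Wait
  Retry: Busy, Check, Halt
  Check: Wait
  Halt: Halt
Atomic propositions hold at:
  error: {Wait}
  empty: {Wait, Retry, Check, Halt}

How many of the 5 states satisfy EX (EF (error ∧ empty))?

3

Sat(error ∧ empty) = {Wait}
EF (error ∧ empty): least fixpoint, start Z0 = {Wait}, add states with some successor in Z. Z1 = {Wait, Check}; Z2 = {Wait, Retry, Check}; fixed.
Sat(EF (error ∧ empty)) = {Wait, Retry, Check}
Sat(EX (EF (error ∧ empty))) = {s : some successor in {Wait, Retry, Check}} = {Wait, Retry, Check}
|Sat(EX (EF (error ∧ empty)))| = |{Wait, Retry, Check}| = 3.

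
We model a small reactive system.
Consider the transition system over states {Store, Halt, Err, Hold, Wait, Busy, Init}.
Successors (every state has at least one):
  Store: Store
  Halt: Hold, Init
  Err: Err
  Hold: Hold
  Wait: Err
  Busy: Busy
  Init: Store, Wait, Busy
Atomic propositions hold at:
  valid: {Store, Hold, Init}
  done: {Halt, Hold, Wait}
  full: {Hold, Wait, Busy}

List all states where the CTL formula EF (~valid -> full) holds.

{Store, Halt, Hold, Wait, Busy, Init}

Sat(~valid) = {Halt, Err, Wait, Busy}
Sat(~valid -> full) = {Store, Hold, Wait, Busy, Init}
EF (~valid -> full): least fixpoint, start Z0 = {Store, Hold, Wait, Busy, Init}, add states with some successor in Z. Z1 = {Store, Halt, Hold, Wait, Busy, Init}; fixed.
Sat(EF (~valid -> full)) = {Store, Halt, Hold, Wait, Busy, Init}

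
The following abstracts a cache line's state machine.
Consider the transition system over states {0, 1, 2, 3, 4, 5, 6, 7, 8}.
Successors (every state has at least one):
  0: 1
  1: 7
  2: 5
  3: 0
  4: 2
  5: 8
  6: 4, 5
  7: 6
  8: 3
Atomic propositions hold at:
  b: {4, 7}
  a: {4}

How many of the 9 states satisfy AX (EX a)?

1

Sat(EX a) = {s : some successor in {4}} = {6}
Sat(AX (EX a)) = {s : every successor in {6}} = {7}
|Sat(AX (EX a))| = |{7}| = 1.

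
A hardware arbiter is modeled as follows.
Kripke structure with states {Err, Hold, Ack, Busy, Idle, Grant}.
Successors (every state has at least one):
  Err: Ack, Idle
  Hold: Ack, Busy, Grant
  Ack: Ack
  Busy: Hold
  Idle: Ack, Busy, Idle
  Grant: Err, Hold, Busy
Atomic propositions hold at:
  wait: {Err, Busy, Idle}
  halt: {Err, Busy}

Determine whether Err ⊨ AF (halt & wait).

Sat(halt & wait) = {Err, Busy}
AF (halt & wait): least fixpoint, start Z0 = {Err, Busy}, add states with every successor in Z. Already a fixed point.
Sat(AF (halt & wait)) = {Err, Busy}
Err ∈ Sat(AF (halt & wait)) = {Err, Busy}, so the formula holds at Err.

Yes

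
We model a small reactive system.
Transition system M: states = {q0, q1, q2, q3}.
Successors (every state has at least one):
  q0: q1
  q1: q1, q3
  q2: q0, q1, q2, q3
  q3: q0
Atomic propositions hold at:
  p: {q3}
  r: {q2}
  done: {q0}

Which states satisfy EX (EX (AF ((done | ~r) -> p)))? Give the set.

Sat(~r) = {q0, q1, q3}
Sat(done | ~r) = {q0, q1, q3}
Sat((done | ~r) -> p) = {q2, q3}
AF ((done | ~r) -> p): least fixpoint, start Z0 = {q2, q3}, add states with every successor in Z. Already a fixed point.
Sat(AF ((done | ~r) -> p)) = {q2, q3}
Sat(EX (AF ((done | ~r) -> p))) = {s : some successor in {q2, q3}} = {q1, q2}
Sat(EX (EX (AF ((done | ~r) -> p)))) = {s : some successor in {q1, q2}} = {q0, q1, q2}

{q0, q1, q2}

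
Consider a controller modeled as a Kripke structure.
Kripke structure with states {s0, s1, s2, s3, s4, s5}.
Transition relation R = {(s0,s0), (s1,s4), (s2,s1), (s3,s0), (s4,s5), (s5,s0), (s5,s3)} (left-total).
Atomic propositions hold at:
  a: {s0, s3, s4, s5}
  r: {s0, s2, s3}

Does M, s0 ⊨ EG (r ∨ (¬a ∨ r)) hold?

Sat(¬a) = {s1, s2}
Sat(¬a ∨ r) = {s0, s1, s2, s3}
Sat(r ∨ (¬a ∨ r)) = {s0, s1, s2, s3}
EG (r ∨ (¬a ∨ r)): greatest fixpoint, start Z0 = {s0, s1, s2, s3}, keep only states in Sat with some successor in Z. Z1 = {s0, s2, s3}; Z2 = {s0, s3}; fixed.
Sat(EG (r ∨ (¬a ∨ r))) = {s0, s3}
s0 ∈ Sat(EG (r ∨ (¬a ∨ r))) = {s0, s3}, so the formula holds at s0.

Yes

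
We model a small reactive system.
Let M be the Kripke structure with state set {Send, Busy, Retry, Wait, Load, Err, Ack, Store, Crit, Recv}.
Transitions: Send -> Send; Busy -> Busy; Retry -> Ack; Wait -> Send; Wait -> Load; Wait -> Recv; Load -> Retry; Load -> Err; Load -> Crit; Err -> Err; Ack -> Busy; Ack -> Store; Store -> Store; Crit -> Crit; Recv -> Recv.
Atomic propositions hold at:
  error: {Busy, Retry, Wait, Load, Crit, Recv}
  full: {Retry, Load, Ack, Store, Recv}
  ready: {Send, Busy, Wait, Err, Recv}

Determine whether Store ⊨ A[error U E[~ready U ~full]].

No

Sat(~ready) = {Retry, Load, Ack, Store, Crit}
Sat(~full) = {Send, Busy, Wait, Err, Crit}
E[~ready U ~full]: least fixpoint, start Z0 = Sat(~full) = {Send, Busy, Wait, Err, Crit}, add states in Sat(~ready) with some successor in Z. Z1 = {Send, Busy, Wait, Load, Err, Ack, Crit}; Z2 = {Send, Busy, Retry, Wait, Load, Err, Ack, Crit}; fixed.
Sat(E[~ready U ~full]) = {Send, Busy, Retry, Wait, Load, Err, Ack, Crit}
A[error U E[~ready U ~full]]: least fixpoint, start Z0 = Sat(E[~ready U ~full]) = {Send, Busy, Retry, Wait, Load, Err, Ack, Crit}, add states in Sat(error) with every successor in Z. Already a fixed point.
Sat(A[error U E[~ready U ~full]]) = {Send, Busy, Retry, Wait, Load, Err, Ack, Crit}
Store ∉ Sat(A[error U E[~ready U ~full]]) = {Send, Busy, Retry, Wait, Load, Err, Ack, Crit}, so the formula does not hold at Store.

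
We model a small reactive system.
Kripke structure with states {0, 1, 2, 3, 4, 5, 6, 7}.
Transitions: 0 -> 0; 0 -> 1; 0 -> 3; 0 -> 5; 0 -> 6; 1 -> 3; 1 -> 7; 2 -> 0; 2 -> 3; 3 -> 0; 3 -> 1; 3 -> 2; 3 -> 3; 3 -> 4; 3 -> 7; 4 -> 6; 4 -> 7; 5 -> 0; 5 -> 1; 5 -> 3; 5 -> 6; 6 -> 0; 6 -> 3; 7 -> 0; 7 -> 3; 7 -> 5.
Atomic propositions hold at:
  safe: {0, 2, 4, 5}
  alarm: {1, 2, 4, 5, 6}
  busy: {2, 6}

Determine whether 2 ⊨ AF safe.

Yes

AF safe: least fixpoint, start Z0 = {0, 2, 4, 5}, add states with every successor in Z. Already a fixed point.
Sat(AF safe) = {0, 2, 4, 5}
2 ∈ Sat(AF safe) = {0, 2, 4, 5}, so the formula holds at 2.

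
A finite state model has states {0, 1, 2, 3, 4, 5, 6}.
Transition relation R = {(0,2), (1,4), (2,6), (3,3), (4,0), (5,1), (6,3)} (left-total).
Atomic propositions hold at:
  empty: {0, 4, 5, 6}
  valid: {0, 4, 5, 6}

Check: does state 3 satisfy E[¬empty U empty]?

Sat(¬empty) = {1, 2, 3}
E[¬empty U empty]: least fixpoint, start Z0 = Sat(empty) = {0, 4, 5, 6}, add states in Sat(¬empty) with some successor in Z. Z1 = {0, 1, 2, 4, 5, 6}; fixed.
Sat(E[¬empty U empty]) = {0, 1, 2, 4, 5, 6}
3 ∉ Sat(E[¬empty U empty]) = {0, 1, 2, 4, 5, 6}, so the formula does not hold at 3.

No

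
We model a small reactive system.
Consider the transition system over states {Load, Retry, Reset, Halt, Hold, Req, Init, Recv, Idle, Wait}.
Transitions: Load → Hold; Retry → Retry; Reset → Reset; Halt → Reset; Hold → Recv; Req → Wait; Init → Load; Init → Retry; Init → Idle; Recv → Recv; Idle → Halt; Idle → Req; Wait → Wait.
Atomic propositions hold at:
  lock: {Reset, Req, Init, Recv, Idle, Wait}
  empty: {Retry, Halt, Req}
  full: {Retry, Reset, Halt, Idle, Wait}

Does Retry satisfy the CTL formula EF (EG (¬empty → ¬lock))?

Sat(¬empty) = {Load, Reset, Hold, Init, Recv, Idle, Wait}
Sat(¬lock) = {Load, Retry, Halt, Hold}
Sat(¬empty → ¬lock) = {Load, Retry, Halt, Hold, Req}
EG (¬empty → ¬lock): greatest fixpoint, start Z0 = {Load, Retry, Halt, Hold, Req}, keep only states in Sat with some successor in Z. Z1 = {Load, Retry}; Z2 = {Retry}; fixed.
Sat(EG (¬empty → ¬lock)) = {Retry}
EF (EG (¬empty → ¬lock)): least fixpoint, start Z0 = {Retry}, add states with some successor in Z. Z1 = {Retry, Init}; fixed.
Sat(EF (EG (¬empty → ¬lock))) = {Retry, Init}
Retry ∈ Sat(EF (EG (¬empty → ¬lock))) = {Retry, Init}, so the formula holds at Retry.

Yes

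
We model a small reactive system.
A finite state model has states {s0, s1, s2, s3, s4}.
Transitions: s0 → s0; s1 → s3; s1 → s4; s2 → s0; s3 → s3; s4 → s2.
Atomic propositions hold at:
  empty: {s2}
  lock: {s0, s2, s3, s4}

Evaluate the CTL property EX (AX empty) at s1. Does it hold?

Yes

Sat(AX empty) = {s : every successor in {s2}} = {s4}
Sat(EX (AX empty)) = {s : some successor in {s4}} = {s1}
s1 ∈ Sat(EX (AX empty)) = {s1}, so the formula holds at s1.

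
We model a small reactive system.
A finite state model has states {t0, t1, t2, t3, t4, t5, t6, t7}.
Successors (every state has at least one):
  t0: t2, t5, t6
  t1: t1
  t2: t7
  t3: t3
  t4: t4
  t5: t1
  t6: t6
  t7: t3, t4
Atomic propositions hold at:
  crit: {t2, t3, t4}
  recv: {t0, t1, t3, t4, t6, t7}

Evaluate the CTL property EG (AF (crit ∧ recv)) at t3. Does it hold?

Sat(crit ∧ recv) = {t3, t4}
AF (crit ∧ recv): least fixpoint, start Z0 = {t3, t4}, add states with every successor in Z. Z1 = {t3, t4, t7}; Z2 = {t2, t3, t4, t7}; fixed.
Sat(AF (crit ∧ recv)) = {t2, t3, t4, t7}
EG (AF (crit ∧ recv)): greatest fixpoint, start Z0 = {t2, t3, t4, t7}, keep only states in Sat with some successor in Z. Already a fixed point.
Sat(EG (AF (crit ∧ recv))) = {t2, t3, t4, t7}
t3 ∈ Sat(EG (AF (crit ∧ recv))) = {t2, t3, t4, t7}, so the formula holds at t3.

Yes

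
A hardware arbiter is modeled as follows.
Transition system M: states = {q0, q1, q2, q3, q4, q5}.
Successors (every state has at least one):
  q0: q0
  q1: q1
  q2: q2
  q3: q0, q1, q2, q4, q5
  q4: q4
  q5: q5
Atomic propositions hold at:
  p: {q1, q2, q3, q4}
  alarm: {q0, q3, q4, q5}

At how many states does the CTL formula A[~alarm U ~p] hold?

Sat(~alarm) = {q1, q2}
Sat(~p) = {q0, q5}
A[~alarm U ~p]: least fixpoint, start Z0 = Sat(~p) = {q0, q5}, add states in Sat(~alarm) with every successor in Z. Already a fixed point.
Sat(A[~alarm U ~p]) = {q0, q5}
|Sat(A[~alarm U ~p])| = |{q0, q5}| = 2.

2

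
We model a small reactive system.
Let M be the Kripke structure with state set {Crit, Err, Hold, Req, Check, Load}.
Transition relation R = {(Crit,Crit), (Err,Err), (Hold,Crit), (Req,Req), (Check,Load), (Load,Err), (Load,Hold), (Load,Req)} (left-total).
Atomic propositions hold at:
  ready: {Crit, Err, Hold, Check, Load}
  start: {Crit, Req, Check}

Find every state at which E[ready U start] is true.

{Crit, Hold, Req, Check, Load}

E[ready U start]: least fixpoint, start Z0 = Sat(start) = {Crit, Req, Check}, add states in Sat(ready) with some successor in Z. Z1 = {Crit, Hold, Req, Check, Load}; fixed.
Sat(E[ready U start]) = {Crit, Hold, Req, Check, Load}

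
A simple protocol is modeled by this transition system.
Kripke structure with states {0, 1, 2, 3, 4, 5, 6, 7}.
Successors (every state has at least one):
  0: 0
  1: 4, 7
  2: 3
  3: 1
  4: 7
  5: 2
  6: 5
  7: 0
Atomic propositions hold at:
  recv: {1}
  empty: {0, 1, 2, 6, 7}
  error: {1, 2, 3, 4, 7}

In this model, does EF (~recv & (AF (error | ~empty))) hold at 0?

Sat(~recv) = {0, 2, 3, 4, 5, 6, 7}
Sat(~empty) = {3, 4, 5}
Sat(error | ~empty) = {1, 2, 3, 4, 5, 7}
AF (error | ~empty): least fixpoint, start Z0 = {1, 2, 3, 4, 5, 7}, add states with every successor in Z. Z1 = {1, 2, 3, 4, 5, 6, 7}; fixed.
Sat(AF (error | ~empty)) = {1, 2, 3, 4, 5, 6, 7}
Sat(~recv & (AF (error | ~empty))) = {2, 3, 4, 5, 6, 7}
EF (~recv & (AF (error | ~empty))): least fixpoint, start Z0 = {2, 3, 4, 5, 6, 7}, add states with some successor in Z. Z1 = {1, 2, 3, 4, 5, 6, 7}; fixed.
Sat(EF (~recv & (AF (error | ~empty)))) = {1, 2, 3, 4, 5, 6, 7}
0 ∉ Sat(EF (~recv & (AF (error | ~empty)))) = {1, 2, 3, 4, 5, 6, 7}, so the formula does not hold at 0.

No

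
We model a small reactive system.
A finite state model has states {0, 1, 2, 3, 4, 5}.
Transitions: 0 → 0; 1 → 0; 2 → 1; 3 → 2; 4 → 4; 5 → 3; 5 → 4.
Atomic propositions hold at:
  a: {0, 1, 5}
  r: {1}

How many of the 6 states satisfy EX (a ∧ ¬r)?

Sat(¬r) = {0, 2, 3, 4, 5}
Sat(a ∧ ¬r) = {0, 5}
Sat(EX (a ∧ ¬r)) = {s : some successor in {0, 5}} = {0, 1}
|Sat(EX (a ∧ ¬r))| = |{0, 1}| = 2.

2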